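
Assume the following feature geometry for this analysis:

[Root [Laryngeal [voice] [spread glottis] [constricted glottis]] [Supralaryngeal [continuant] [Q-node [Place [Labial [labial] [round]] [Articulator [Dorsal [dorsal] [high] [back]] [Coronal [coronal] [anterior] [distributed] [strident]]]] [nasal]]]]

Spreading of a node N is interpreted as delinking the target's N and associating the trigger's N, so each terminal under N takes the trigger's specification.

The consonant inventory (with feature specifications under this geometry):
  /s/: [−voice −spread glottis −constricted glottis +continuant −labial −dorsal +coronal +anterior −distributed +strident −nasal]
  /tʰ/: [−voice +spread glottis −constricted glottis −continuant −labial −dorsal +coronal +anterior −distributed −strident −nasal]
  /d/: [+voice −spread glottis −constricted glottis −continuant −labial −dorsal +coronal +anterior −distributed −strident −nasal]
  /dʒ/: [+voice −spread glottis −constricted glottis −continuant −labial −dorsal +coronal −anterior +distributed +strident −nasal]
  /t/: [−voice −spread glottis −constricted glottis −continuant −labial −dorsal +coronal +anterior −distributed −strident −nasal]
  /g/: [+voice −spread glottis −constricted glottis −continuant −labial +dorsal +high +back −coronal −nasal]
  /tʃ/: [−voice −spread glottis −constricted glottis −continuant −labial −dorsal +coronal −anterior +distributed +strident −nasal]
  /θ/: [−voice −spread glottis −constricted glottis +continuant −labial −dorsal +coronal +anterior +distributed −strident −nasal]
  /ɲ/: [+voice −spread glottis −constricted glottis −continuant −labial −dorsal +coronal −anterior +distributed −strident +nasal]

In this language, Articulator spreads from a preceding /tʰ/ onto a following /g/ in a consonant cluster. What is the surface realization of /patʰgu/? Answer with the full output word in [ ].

[patʰdu]

Articulator immediately or transitively dominates [dorsal], [high], [back], [coronal], [anterior], [distributed], [strident].
After delinking /g/'s Articulator and linking /tʰ/'s, the affected terminals become [−dorsal], [+coronal], [+anterior], [−distributed], [−strident]; [voice], [spread glottis], [constricted glottis], … (outside Articulator) are retained from /g/.
Among the inventory, only /d/ has exactly this specification, giving the surface form [patʰdu].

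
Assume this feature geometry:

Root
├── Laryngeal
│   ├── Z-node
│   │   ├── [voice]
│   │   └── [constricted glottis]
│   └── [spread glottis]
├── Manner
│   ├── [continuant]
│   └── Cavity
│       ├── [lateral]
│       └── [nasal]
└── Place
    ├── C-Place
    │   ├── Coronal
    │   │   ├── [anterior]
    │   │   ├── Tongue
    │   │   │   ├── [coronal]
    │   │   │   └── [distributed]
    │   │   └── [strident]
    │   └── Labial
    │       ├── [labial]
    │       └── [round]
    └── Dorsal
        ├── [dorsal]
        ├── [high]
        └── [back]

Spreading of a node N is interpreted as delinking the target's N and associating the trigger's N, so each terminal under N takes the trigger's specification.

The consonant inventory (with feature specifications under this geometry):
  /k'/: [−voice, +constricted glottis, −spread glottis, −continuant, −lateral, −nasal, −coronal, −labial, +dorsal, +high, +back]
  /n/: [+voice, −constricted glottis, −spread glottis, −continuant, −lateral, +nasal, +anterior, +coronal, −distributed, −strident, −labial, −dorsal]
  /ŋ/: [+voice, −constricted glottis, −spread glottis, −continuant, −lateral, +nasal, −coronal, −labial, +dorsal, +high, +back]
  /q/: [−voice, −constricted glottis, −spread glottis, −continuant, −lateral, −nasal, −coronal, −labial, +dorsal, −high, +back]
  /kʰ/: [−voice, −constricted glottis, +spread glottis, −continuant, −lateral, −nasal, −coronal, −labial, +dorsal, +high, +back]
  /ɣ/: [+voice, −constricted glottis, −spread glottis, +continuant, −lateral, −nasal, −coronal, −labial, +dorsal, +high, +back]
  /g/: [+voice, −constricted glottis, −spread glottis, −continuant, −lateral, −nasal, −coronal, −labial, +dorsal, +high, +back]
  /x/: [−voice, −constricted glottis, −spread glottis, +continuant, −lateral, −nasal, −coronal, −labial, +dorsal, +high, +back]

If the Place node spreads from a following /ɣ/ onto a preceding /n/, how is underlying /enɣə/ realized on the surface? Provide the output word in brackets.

[eŋɣə]

Terminals under Place in this geometry: [anterior], [coronal], [distributed], [strident], [labial], [round], [dorsal], [high], [back].
Spreading Place from /ɣ/ onto /n/ replaces those values with /ɣ/'s: [−coronal], [−labial], [+dorsal], [+high], [+back]. Features outside Place ([voice], [constricted glottis], [spread glottis], …) stay as in /n/.
This feature bundle is that of [ŋ], so /enɣə/ surfaces as [eŋɣə].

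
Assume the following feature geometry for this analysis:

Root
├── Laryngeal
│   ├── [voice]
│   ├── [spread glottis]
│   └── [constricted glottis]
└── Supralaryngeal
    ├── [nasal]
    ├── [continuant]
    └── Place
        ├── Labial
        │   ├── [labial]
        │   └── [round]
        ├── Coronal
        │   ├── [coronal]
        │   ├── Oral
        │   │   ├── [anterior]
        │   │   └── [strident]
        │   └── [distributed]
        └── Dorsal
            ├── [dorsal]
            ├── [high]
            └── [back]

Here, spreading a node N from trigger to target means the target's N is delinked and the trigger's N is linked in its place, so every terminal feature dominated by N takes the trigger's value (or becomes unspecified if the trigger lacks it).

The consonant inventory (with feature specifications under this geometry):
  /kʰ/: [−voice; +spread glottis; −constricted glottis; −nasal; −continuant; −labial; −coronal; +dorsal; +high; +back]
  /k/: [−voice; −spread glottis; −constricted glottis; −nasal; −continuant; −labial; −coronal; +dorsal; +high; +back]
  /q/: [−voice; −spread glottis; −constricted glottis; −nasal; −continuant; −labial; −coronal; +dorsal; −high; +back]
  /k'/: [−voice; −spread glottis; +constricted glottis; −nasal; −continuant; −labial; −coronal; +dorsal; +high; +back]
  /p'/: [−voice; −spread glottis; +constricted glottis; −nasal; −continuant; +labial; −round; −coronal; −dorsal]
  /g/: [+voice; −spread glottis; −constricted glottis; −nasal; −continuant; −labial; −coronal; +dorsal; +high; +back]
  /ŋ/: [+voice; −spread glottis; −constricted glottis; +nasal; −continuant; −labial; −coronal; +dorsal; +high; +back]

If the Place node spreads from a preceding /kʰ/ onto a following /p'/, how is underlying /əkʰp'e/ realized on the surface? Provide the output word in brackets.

Place immediately or transitively dominates [labial], [round], [coronal], [anterior], [strident], [distributed], [dorsal], [high], [back].
Spreading Place from /kʰ/ onto /p'/ replaces those values with /kʰ/'s: [−labial], [−coronal], [+dorsal], [+high], [+back]. Features outside Place ([voice], [spread glottis], [constricted glottis], …) stay as in /p'/.
This feature bundle is that of [k'], so /əkʰp'e/ surfaces as [əkʰk'e].

[əkʰk'e]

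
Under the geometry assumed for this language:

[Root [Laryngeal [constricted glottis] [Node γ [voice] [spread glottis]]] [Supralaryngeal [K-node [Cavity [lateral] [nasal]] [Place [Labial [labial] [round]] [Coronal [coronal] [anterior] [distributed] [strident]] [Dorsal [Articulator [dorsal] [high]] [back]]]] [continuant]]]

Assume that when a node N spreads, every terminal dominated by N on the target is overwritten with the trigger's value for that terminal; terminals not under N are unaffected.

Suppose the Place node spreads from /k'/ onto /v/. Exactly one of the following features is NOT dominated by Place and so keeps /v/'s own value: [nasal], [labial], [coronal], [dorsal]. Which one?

The terminals dominated by Place are [labial], [round], [coronal], [anterior], [distributed], [strident], [dorsal], [high], [back].
[dorsal], [coronal], [labial] all lie under Place, so they are overwritten when Place spreads.
[nasal] attaches under Cavity, not under Place, so /v/ retains its own value for [nasal].

[nasal]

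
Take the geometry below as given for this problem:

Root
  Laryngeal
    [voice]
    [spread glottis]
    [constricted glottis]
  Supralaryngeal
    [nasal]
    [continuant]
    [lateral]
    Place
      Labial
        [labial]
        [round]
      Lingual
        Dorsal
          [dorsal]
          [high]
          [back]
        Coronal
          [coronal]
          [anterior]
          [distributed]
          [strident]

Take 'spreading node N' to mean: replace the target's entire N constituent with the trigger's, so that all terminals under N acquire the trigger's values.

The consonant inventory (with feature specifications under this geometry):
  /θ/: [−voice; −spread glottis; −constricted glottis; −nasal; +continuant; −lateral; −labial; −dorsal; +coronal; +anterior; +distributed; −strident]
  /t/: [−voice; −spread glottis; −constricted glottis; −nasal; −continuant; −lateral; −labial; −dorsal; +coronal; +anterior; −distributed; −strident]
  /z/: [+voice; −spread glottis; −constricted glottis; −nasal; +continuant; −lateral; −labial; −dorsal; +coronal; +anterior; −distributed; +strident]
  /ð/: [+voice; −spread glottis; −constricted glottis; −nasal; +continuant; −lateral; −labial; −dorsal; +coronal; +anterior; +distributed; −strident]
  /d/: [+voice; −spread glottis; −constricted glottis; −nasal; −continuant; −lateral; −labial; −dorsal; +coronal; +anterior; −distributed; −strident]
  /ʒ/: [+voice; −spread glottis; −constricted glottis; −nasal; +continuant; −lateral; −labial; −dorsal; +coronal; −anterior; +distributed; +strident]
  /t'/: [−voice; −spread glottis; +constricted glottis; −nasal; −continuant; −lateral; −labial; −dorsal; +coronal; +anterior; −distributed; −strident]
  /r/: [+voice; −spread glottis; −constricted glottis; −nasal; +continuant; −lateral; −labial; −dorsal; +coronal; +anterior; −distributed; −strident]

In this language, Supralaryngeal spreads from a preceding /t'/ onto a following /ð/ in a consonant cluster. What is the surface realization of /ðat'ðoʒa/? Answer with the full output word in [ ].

[ðat'doʒa]

Supralaryngeal immediately or transitively dominates [nasal], [continuant], [lateral], [labial], [round], [dorsal], [high], [back], [coronal], [anterior], [distributed], [strident].
After delinking /ð/'s Supralaryngeal and linking /t'/'s, the affected terminals become [−nasal], [−continuant], [−lateral], [−labial], [−dorsal], [+coronal], [+anterior], [−distributed], [−strident]; [voice], [spread glottis], [constricted glottis] (outside Supralaryngeal) are retained from /ð/.
The resulting bundle matches /d/ in the inventory; substituting it for /ð/ gives [ðat'doʒa].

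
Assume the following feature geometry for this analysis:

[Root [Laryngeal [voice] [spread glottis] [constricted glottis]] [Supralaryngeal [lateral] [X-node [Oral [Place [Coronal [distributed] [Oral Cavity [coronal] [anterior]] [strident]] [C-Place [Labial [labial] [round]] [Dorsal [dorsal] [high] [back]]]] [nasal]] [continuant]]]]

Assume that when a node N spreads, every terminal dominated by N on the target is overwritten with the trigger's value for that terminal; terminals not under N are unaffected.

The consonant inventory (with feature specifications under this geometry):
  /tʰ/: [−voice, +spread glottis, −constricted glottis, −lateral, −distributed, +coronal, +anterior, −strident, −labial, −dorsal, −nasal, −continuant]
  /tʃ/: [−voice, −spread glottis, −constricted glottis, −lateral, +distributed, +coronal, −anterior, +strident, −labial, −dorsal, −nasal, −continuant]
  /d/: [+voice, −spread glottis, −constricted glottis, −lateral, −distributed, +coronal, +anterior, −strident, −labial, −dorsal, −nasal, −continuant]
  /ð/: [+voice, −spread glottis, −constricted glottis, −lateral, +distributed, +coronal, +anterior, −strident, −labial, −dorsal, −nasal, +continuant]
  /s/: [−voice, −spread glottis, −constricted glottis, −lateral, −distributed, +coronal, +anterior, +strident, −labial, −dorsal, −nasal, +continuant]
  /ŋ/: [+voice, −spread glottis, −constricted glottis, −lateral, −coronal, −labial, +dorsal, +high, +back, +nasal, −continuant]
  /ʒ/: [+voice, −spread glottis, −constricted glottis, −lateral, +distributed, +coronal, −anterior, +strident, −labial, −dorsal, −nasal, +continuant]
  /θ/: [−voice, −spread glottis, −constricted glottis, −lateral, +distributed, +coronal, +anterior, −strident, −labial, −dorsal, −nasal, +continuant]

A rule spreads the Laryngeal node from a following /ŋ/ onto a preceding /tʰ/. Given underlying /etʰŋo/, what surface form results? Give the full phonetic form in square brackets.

The Laryngeal node dominates the terminals [voice], [spread glottis], [constricted glottis].
After delinking /tʰ/'s Laryngeal and linking /ŋ/'s, the affected terminals become [+voice], [−spread glottis], [−constricted glottis]; [lateral], [distributed], [coronal], … (outside Laryngeal) are retained from /tʰ/.
The resulting bundle matches /d/ in the inventory; substituting it for /tʰ/ gives [edŋo].

[edŋo]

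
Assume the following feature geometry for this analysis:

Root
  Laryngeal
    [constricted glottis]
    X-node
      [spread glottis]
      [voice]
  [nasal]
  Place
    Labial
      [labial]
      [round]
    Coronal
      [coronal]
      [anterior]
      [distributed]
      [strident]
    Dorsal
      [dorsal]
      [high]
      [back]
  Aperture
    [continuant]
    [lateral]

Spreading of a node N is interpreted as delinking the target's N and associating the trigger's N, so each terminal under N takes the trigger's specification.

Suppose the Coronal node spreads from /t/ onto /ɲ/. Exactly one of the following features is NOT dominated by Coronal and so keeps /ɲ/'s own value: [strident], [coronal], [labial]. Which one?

[labial]

The terminals dominated by Coronal are [coronal], [anterior], [distributed], [strident].
[strident], [coronal] all lie under Coronal, so they are overwritten when Coronal spreads.
[labial] attaches under Labial, not under Coronal, so /ɲ/ retains its own value for [labial].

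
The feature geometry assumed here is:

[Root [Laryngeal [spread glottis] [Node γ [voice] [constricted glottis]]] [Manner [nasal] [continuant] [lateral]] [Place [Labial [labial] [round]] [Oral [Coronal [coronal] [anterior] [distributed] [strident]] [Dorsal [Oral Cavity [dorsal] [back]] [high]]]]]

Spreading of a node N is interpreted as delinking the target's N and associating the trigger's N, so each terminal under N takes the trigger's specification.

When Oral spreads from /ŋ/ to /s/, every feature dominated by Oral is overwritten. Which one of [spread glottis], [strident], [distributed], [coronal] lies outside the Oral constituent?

Oral dominates exactly [coronal], [anterior], [distributed], [strident], [dorsal], [back], [high].
Of the listed options, [coronal], [strident], [distributed] are among these and would be overwritten by spreading Oral.
[spread glottis] is not within the Oral subtree (it hangs from Laryngeal), so /s/'s [spread glottis] value survives.

[spread glottis]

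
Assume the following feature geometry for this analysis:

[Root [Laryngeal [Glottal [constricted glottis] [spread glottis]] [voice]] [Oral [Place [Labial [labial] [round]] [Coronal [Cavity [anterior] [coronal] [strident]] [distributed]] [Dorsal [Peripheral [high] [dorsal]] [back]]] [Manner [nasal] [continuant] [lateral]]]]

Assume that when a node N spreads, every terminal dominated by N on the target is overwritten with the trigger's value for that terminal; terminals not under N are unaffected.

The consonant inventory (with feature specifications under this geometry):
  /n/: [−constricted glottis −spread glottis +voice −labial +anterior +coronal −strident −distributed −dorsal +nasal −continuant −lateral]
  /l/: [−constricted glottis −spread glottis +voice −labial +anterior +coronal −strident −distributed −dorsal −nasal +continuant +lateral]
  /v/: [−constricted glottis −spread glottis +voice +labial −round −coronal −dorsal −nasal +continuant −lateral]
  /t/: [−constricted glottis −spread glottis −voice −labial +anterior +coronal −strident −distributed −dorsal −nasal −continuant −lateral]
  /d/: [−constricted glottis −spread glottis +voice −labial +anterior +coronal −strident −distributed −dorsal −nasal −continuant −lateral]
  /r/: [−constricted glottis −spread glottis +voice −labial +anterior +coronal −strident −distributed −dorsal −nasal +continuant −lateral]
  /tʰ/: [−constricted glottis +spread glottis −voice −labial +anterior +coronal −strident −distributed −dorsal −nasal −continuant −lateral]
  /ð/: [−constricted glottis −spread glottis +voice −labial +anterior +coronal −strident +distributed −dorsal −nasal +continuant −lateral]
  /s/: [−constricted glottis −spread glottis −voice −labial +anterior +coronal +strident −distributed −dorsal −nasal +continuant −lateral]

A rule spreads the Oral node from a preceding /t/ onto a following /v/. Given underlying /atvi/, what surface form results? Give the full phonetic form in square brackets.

Terminals under Oral in this geometry: [labial], [round], [anterior], [coronal], [strident], [distributed], [high], [dorsal], [back], [nasal], [continuant], [lateral].
The target acquires /t/'s values for everything under Oral — [−labial], [+anterior], [+coronal], [−strident], [−distributed], [−dorsal], [−nasal], [−continuant], [−lateral] — while keeping its own [constricted glottis], [spread glottis], [voice].
This feature bundle is that of [d], so /atvi/ surfaces as [atdi].

[atdi]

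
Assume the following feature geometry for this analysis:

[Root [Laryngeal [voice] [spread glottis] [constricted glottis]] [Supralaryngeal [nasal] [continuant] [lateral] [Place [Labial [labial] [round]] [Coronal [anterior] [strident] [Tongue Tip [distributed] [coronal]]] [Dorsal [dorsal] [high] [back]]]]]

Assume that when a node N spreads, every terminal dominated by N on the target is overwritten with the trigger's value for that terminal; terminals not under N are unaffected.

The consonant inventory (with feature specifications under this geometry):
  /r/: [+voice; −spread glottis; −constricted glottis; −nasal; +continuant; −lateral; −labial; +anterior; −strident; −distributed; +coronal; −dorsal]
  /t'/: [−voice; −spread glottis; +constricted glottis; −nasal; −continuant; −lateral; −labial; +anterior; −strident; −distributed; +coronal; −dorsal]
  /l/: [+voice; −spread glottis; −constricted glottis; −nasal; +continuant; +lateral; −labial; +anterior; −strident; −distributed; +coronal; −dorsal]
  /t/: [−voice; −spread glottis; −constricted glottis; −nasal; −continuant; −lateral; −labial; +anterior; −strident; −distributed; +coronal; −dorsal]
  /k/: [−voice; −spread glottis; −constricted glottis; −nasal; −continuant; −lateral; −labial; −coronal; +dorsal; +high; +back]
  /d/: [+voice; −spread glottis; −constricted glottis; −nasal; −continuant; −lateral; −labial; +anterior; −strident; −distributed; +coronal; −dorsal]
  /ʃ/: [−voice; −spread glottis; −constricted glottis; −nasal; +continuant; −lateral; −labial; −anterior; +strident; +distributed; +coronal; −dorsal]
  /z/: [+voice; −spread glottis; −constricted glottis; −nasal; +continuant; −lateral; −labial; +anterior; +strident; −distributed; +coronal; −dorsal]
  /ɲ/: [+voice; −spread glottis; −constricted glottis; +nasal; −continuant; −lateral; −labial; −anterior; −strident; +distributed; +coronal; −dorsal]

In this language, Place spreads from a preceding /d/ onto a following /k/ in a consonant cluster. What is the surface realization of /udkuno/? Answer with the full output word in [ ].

[udtuno]

Terminals under Place in this geometry: [labial], [round], [anterior], [strident], [distributed], [coronal], [dorsal], [high], [back].
After delinking /k/'s Place and linking /d/'s, the affected terminals become [−labial], [+anterior], [−strident], [−distributed], [+coronal], [−dorsal]; [voice], [spread glottis], [constricted glottis], … (outside Place) are retained from /k/.
Among the inventory, only /t/ has exactly this specification, giving the surface form [udtuno].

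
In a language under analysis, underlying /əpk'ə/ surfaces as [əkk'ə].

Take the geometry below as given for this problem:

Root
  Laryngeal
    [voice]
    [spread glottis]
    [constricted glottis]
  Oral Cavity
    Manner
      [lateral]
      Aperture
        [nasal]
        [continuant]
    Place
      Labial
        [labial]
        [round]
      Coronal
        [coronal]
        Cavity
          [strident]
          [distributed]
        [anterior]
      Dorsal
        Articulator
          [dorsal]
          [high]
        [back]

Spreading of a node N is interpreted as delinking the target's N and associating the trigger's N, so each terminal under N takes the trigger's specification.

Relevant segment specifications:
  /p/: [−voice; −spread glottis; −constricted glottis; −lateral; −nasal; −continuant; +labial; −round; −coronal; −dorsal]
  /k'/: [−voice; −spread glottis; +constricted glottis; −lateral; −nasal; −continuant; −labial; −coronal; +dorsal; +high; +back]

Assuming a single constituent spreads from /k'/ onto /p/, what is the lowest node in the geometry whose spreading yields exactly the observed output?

Comparing /p/ with its surface form [k], the features that change are [labial], [round], [dorsal], [high], [back].
These terminals are all dominated by Place, and no proper subconstituent of Place covers them all; Place is their lowest common ancestor.
Delinking /p/'s Place and associating /k'/'s Place gives precisely the feature bundle of [k].
[constricted glottis], a feature on which the two segments disagree outside Place, is unchanged — nothing dominating it spread, and Place is the minimal sufficient constituent.

Place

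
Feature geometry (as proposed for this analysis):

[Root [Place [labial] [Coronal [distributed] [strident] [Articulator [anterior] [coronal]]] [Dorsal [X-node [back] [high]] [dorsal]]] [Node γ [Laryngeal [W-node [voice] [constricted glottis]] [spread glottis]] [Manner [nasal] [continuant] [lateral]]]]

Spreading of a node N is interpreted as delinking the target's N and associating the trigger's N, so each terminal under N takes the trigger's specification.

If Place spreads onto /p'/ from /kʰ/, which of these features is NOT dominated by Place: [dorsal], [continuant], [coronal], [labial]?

The terminals dominated by Place are [labial], [distributed], [strident], [anterior], [coronal], [back], [high], [dorsal].
Of the listed options, [labial], [dorsal], [coronal] are among these and would be overwritten by spreading Place.
But [continuant] is a dependent of Manner, outside Place; it is therefore untouched by the spreading.

[continuant]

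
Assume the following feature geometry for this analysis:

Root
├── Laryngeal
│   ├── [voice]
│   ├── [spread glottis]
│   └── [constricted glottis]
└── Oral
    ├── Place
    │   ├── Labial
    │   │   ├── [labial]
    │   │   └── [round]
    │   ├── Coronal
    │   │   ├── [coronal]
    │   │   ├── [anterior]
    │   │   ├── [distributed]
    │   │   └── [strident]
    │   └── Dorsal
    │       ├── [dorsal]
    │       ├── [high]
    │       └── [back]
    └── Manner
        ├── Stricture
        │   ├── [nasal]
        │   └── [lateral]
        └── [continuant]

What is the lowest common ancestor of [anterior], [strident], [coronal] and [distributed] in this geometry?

Coronal

[anterior] is immediately dominated by Coronal.
[strident] is immediately dominated by Coronal.
[coronal] is immediately dominated by Coronal.
[distributed] is immediately dominated by Coronal.
These paths first converge at Coronal; no daughter of Coronal dominates all 4 features, so Coronal is the minimal constituent.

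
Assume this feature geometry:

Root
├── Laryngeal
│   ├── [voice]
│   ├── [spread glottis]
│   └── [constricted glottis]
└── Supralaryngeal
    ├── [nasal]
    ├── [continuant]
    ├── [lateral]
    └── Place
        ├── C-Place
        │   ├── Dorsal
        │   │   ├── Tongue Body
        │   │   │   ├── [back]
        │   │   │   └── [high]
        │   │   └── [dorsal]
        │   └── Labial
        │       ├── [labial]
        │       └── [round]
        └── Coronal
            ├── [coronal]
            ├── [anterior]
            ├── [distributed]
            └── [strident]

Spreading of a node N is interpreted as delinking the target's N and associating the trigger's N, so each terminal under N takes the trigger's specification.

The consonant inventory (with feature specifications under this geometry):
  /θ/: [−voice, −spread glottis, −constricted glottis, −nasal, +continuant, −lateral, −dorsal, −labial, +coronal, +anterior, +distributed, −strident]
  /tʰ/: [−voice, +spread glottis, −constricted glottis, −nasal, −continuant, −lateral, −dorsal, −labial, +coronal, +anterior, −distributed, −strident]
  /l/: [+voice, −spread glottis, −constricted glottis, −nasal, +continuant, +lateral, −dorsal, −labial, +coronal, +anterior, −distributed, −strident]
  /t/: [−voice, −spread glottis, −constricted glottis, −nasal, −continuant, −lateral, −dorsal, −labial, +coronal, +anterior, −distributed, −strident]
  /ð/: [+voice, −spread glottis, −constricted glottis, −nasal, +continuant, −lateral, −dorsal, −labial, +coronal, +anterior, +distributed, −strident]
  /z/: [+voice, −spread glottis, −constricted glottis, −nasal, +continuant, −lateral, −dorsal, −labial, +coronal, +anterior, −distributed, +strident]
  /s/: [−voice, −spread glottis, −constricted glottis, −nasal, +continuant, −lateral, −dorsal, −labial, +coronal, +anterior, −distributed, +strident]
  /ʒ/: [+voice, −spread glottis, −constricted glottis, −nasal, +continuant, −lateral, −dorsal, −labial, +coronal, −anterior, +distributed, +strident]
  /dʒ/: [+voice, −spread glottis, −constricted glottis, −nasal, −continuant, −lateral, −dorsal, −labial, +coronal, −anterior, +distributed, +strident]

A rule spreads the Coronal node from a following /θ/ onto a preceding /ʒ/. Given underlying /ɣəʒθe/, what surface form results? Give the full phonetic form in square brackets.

Coronal immediately or transitively dominates [coronal], [anterior], [distributed], [strident].
The target acquires /θ/'s values for everything under Coronal — [+coronal], [+anterior], [+distributed], [−strident] — while keeping its own [voice], [spread glottis], [constricted glottis], ….
The resulting bundle matches /ð/ in the inventory; substituting it for /ʒ/ gives [ɣəðθe].

[ɣəðθe]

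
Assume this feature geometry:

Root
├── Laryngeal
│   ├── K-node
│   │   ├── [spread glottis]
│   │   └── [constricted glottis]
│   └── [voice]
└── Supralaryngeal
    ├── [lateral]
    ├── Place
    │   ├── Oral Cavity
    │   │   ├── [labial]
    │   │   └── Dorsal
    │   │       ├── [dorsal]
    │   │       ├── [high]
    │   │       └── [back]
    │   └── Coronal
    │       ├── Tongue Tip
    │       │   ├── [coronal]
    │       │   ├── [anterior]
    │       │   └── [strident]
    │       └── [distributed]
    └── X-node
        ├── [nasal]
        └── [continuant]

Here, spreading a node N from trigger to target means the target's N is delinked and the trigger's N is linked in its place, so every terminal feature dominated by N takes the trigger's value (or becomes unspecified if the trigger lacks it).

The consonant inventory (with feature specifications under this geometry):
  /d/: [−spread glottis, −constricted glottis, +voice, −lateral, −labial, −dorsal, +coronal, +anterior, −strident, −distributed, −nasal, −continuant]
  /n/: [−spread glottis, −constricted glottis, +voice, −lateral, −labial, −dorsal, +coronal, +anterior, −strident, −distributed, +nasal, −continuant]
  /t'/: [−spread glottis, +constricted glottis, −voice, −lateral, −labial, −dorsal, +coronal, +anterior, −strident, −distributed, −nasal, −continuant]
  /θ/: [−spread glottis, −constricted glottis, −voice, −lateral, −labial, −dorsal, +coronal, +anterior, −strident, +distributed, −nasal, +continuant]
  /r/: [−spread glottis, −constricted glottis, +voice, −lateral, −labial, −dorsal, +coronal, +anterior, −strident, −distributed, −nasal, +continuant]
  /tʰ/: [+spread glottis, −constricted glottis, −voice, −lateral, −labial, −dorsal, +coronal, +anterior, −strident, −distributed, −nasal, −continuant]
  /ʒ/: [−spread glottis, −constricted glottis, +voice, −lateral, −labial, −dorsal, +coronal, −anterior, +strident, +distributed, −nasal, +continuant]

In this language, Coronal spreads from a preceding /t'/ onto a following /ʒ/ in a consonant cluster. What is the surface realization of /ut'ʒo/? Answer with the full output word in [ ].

The Coronal node dominates the terminals [coronal], [anterior], [strident], [distributed].
The target acquires /t'/'s values for everything under Coronal — [+coronal], [+anterior], [−strident], [−distributed] — while keeping its own [spread glottis], [constricted glottis], [voice], ….
Among the inventory, only /r/ has exactly this specification, giving the surface form [ut'ro].

[ut'ro]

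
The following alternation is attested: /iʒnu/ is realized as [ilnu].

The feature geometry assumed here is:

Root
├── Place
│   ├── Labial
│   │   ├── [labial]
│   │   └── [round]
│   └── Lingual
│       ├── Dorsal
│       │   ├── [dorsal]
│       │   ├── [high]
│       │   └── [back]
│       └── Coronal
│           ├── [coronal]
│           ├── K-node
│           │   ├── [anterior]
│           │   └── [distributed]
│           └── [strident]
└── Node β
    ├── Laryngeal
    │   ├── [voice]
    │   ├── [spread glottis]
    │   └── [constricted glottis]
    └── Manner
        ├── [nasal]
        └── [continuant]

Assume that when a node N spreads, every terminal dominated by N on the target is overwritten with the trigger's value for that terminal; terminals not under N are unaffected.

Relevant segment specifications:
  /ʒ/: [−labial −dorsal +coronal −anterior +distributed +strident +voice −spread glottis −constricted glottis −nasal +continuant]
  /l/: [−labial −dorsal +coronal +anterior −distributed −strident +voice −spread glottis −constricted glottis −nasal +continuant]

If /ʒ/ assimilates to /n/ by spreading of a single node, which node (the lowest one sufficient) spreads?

Coronal

Feature comparison: [anterior], [distributed], [strident] differ between /ʒ/ and [l]; the remaining terminals match.
Tracing each changed feature up the tree, the paths first meet at Coronal; any lower node misses at least one of them.
Spreading Coronal from /n/ overwrites each of those terminals with /n/'s values, yielding exactly [l].
[continuant], [nasal] stay as in /ʒ/ although /n/ differs there, so no node dominating them spread; among the remaining candidates Coronal is the lowest that derives the output.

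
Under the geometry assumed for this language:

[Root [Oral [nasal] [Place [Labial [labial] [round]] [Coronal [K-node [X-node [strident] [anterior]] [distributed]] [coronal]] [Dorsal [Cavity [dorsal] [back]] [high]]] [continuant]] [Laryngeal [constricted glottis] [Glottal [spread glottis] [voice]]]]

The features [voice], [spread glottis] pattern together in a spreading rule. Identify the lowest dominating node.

Glottal

[voice]: Root ▹ Laryngeal ▹ Glottal ▹ [voice].
[spread glottis]: Root ▹ Laryngeal ▹ Glottal ▹ [spread glottis].
These paths first converge at Glottal; no daughter of Glottal dominates all 2 features, so Glottal is the minimal constituent.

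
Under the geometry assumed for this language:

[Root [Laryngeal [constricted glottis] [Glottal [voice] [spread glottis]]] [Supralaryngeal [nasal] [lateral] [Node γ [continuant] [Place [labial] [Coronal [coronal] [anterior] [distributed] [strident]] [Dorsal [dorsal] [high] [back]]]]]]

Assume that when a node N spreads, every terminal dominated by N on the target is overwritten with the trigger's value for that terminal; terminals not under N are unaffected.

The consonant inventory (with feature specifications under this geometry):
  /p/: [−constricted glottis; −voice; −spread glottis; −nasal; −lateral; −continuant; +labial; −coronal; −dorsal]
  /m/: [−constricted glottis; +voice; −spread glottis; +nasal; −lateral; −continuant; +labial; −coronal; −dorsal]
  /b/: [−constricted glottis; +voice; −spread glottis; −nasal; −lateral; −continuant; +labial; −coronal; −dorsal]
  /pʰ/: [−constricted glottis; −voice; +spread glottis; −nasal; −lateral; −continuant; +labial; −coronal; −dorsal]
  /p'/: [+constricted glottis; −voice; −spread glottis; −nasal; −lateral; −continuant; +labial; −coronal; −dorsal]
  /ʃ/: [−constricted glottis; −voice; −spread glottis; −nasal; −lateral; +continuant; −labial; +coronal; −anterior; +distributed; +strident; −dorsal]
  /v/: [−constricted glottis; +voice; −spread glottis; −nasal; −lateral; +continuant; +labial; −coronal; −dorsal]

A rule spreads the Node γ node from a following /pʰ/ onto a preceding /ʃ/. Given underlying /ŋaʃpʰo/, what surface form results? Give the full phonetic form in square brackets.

The Node γ node dominates the terminals [continuant], [labial], [coronal], [anterior], [distributed], [strident], [dorsal], [high], [back].
After delinking /ʃ/'s Node γ and linking /pʰ/'s, the affected terminals become [−continuant], [+labial], [−coronal], [−dorsal]; [constricted glottis], [voice], [spread glottis], … (outside Node γ) are retained from /ʃ/.
The resulting bundle matches /p/ in the inventory; substituting it for /ʃ/ gives [ŋappʰo].

[ŋappʰo]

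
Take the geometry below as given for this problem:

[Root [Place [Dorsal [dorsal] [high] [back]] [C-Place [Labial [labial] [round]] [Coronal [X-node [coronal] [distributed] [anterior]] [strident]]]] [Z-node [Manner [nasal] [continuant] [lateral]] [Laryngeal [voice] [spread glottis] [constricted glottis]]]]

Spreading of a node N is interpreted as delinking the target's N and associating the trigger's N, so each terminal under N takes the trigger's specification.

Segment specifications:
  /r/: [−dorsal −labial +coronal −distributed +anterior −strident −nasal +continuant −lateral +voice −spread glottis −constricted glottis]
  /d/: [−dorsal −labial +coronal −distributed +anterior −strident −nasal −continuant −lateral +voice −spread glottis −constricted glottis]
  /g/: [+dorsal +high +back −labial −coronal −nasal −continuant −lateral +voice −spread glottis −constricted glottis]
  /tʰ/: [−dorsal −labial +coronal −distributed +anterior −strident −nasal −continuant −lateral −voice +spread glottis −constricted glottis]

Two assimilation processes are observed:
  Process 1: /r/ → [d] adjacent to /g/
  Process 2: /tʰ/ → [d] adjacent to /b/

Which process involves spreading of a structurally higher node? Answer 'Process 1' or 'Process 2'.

Process 1 alters [continuant]; the lowest dominating node is [continuant] (depth 3 from Root).
Process 2: the features that change are [voice], [spread glottis]; the minimal node is Laryngeal (depth 2).
Laryngeal (depth 2) sits above [continuant] (depth 3), making Process 2 the one with the higher spreading node.

Process 2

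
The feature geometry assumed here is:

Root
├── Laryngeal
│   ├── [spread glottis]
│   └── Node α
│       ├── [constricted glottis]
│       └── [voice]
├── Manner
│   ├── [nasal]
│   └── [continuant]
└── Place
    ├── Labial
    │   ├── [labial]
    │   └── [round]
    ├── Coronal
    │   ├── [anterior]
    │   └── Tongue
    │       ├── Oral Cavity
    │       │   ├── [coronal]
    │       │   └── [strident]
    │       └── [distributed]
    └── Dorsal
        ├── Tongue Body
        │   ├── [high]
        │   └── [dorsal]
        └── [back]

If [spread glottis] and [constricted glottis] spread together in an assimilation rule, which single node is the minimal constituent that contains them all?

Laryngeal

[spread glottis] lies under Laryngeal (below Laryngeal).
[constricted glottis] lies under Node α (below Laryngeal).
The listed terminals split across distinct daughters of Laryngeal, so Laryngeal itself is the smallest node containing them all.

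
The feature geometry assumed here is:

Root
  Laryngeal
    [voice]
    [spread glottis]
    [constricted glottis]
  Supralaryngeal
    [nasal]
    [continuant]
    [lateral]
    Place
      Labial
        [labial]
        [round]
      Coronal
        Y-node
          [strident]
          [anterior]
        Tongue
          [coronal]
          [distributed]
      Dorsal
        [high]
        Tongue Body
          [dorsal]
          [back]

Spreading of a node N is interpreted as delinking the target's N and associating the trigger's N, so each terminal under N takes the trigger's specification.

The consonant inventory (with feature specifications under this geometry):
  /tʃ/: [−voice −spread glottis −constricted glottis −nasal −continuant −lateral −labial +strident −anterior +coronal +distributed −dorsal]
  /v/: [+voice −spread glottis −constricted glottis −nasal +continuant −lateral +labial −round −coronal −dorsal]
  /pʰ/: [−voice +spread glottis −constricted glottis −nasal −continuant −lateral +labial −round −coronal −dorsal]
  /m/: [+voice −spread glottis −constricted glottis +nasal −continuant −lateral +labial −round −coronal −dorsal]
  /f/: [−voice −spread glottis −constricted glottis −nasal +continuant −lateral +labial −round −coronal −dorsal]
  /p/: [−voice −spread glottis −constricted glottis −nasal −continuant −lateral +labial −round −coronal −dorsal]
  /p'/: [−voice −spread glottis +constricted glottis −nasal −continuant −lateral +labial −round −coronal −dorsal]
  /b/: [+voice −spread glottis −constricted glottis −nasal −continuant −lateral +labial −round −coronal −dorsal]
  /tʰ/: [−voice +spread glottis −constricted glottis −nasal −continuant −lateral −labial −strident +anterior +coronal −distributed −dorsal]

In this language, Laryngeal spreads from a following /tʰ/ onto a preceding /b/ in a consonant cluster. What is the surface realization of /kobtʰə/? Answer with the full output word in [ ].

The Laryngeal node dominates the terminals [voice], [spread glottis], [constricted glottis].
The target acquires /tʰ/'s values for everything under Laryngeal — [−voice], [+spread glottis], [−constricted glottis] — while keeping its own [nasal], [continuant], [lateral], ….
Among the inventory, only /pʰ/ has exactly this specification, giving the surface form [kopʰtʰə].

[kopʰtʰə]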